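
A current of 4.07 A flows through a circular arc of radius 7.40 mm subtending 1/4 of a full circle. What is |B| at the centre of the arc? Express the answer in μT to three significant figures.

The Biot–Savart field of a circular arc at its centre is B = μ₀Iφ/(4πR), with φ = 1.571 rad.
B = (4π×10⁻⁷ × 4.07 × 1.571) / (4π × 0.0074) = 8.64×10⁻⁵ T.

B ≈ 86.4 μT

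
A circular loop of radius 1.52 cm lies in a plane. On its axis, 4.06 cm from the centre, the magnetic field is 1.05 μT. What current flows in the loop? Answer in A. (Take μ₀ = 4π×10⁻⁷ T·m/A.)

I ≈ 0.589 A

On the axis of a loop, B = μ₀IR²/[2(R²+z²)^(3/2)], so I = 2B(R²+z²)^(3/2)/(μ₀R²).
R² + z² = 0.000231 + 0.001648 = 0.001879 m²; raised to 3/2 gives 8.15×10⁻⁵ m³.
I = 2 × 1.05×10⁻⁶ × 8.15×10⁻⁵ / (1.26×10⁻⁶ × 0.000231) = 0.589 A.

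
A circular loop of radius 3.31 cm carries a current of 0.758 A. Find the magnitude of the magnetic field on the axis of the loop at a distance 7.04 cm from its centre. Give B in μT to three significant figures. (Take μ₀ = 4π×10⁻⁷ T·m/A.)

On the axis of a circular loop, B = μ₀IR² / [2(R²+z²)^(3/2)].
R² + z² = (0.0331)² + (0.0704)² = 0.006052 m², and (R²+z²)^(3/2) = 4.71×10⁻⁴ m³.
B = (4π×10⁻⁷ × 0.758 × 0.001096) / (2 × 4.71×10⁻⁴) = 1.11×10⁻⁶ T.

B ≈ 1.11 μT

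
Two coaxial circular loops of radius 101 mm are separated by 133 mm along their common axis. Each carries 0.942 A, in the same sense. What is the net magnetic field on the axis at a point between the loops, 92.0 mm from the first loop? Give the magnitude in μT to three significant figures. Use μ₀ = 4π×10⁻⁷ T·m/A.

B ≈ 7.03 μT

Each loop contributes B = μ₀IR²/[2(R²+z²)^(3/2)] on the axis, with z measured from that loop.
Loop 1 (z = 0.092 m): B₁ = 2.37×10⁻⁶ T. Loop 2 (z = 0.041 m): B₂ = 4.66×10⁻⁶ T.
The fields add: B = B₁ + B₂ = 7.03×10⁻⁶ T.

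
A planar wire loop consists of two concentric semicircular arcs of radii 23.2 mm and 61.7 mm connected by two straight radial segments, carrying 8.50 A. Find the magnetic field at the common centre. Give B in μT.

The radial connectors point toward the centre, so dl × r̂ = 0 and they contribute nothing.
Each semicircle gives μ₀I/(4R): inner arc 1.15×10⁻⁴ T, outer arc 4.33×10⁻⁵ T.
The two arcs carry current in opposite angular senses, so their fields oppose: B = |1.15×10⁻⁴ − 4.33×10⁻⁵| = 7.18×10⁻⁵ T.

B ≈ 71.8 μT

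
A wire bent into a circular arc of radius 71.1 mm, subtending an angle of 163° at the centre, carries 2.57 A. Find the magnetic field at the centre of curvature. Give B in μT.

B ≈ 10.3 μT

The Biot–Savart field of a circular arc at its centre is B = μ₀Iφ/(4πR), with φ = 2.845 rad.
B = (4π×10⁻⁷ × 2.57 × 2.845) / (4π × 0.0711) = 1.03×10⁻⁵ T.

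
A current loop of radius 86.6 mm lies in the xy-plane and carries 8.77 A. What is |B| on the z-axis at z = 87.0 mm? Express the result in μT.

B ≈ 22.3 μT

On the axis of a circular loop, B = μ₀IR² / [2(R²+z²)^(3/2)].
R² + z² = (0.0866)² + (0.087)² = 0.01507 m², and (R²+z²)^(3/2) = 1.85×10⁻³ m³.
B = (4π×10⁻⁷ × 8.77 × 0.0075) / (2 × 1.85×10⁻³) = 2.23×10⁻⁵ T.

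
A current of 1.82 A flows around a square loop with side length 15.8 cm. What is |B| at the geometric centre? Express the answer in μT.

Each side is a finite straight segment at perpendicular distance d = a/(2 tan(π/4)) = 0.079 m from the centre, with end-angles ±π/4.
One side contributes B₁ = (μ₀I/4πd)·2 sin(π/4) = 3.26×10⁻⁶ T.
All 4 sides add in the same direction: B = 4 × 3.26×10⁻⁶ = 1.30×10⁻⁵ T.

B ≈ 13.0 μT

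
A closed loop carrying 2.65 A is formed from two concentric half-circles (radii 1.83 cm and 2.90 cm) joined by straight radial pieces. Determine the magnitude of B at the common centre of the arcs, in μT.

The radial connectors point toward the centre, so dl × r̂ = 0 and they contribute nothing.
Each semicircle gives μ₀I/(4R): inner arc 4.55×10⁻⁵ T, outer arc 2.87×10⁻⁵ T.
The two arcs carry current in opposite angular senses, so their fields oppose: B = |4.55×10⁻⁵ − 2.87×10⁻⁵| = 1.68×10⁻⁵ T.

B ≈ 16.8 μT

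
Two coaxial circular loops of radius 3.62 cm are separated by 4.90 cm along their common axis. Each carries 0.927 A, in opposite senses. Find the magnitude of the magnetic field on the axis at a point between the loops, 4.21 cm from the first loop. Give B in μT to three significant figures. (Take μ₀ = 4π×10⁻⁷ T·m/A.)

Each loop contributes B = μ₀IR²/[2(R²+z²)^(3/2)] on the axis, with z measured from that loop.
Loop 1 (z = 0.0421 m): B₁ = 4.46×10⁻⁶ T. Loop 2 (z = 0.0069 m): B₂ = 1.53×10⁻⁵ T.
The fields oppose: B = |B₁ − B₂| = 1.08×10⁻⁵ T.

B ≈ 10.8 μT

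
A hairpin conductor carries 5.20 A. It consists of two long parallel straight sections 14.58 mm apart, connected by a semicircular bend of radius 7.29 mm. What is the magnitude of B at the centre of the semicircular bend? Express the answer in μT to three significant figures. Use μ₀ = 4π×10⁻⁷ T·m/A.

B ≈ 367 μT

The semicircular arc contributes B_arc = μ₀I·π/(4πR) = μ₀I/(4R) = 2.24×10⁻⁴ T.
Each semi-infinite lead is at perpendicular distance R = 0.00729 m from the centre, with the perpendicular foot at its near end, so it contributes μ₀I/(4πR); both point the same way, together 1.43×10⁻⁴ T.
Arc and leads all point the same direction: B = 2.24×10⁻⁴ + 1.43×10⁻⁴ = 3.67×10⁻⁴ T.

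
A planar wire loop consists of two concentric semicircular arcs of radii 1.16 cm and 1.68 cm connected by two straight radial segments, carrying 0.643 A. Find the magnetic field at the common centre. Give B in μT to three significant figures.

B ≈ 5.39 μT

The radial connectors point toward the centre, so dl × r̂ = 0 and they contribute nothing.
Each semicircle gives μ₀I/(4R): inner arc 1.74×10⁻⁵ T, outer arc 1.20×10⁻⁵ T.
The two arcs carry current in opposite angular senses, so their fields oppose: B = |1.74×10⁻⁵ − 1.20×10⁻⁵| = 5.39×10⁻⁶ T.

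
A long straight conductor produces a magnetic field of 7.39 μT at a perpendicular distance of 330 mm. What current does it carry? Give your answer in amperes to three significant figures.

I ≈ 12.2 A

For a long straight wire B = μ₀I/(2πd), so I = 2πdB/μ₀.
I = 2π × 0.33 × 7.39×10⁻⁶ / (4π×10⁻⁷) = 12.2 A.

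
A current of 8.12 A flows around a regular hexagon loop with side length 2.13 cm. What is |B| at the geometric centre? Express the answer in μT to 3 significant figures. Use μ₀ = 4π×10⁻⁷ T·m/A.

B ≈ 264 μT

Each side is a finite straight segment at perpendicular distance d = a/(2 tan(π/6)) = 0.01845 m from the centre, with end-angles ±π/6.
One side contributes B₁ = (μ₀I/4πd)·2 sin(π/6) = 4.40×10⁻⁵ T.
All 6 sides add in the same direction: B = 6 × 4.40×10⁻⁵ = 2.64×10⁻⁴ T.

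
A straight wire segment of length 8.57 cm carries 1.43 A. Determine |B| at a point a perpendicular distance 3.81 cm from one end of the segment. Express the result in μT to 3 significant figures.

B ≈ 3.43 μT

For a finite straight segment, B = (μ₀I/4πd)(sinθ₁ + sinθ₂), where θ₁, θ₂ are the angles from the perpendicular to each end.
The perpendicular foot is at one end, so the two end-offsets along the wire are 0 and L = 0.0857 m.
sinθ₁ = 0/√(0²+0.0381²) = 0.0000; sinθ₂ = 0.0857/√(0.0857²+0.0381²) = 0.9138.
B = (4π×10⁻⁷ × 1.43) / (4π × 0.0381) × (0.0000 + 0.9138) = 3.43×10⁻⁶ T.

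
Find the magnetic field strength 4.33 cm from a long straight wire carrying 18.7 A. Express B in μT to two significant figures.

B ≈ 86 μT

For an infinitely long straight wire, B = μ₀I/(2πd).
B = (4π×10⁻⁷ × 18.7) / (2π × 0.0433) = 8.64×10⁻⁵ T.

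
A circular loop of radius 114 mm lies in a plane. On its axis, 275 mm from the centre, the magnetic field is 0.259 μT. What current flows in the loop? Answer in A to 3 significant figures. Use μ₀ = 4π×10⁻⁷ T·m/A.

On the axis of a loop, B = μ₀IR²/[2(R²+z²)^(3/2)], so I = 2B(R²+z²)^(3/2)/(μ₀R²).
R² + z² = 0.013 + 0.07563 = 0.08862 m²; raised to 3/2 gives 2.64×10⁻² m³.
I = 2 × 2.59×10⁻⁷ × 2.64×10⁻² / (1.26×10⁻⁶ × 0.013) = 0.837 A.

I ≈ 0.837 A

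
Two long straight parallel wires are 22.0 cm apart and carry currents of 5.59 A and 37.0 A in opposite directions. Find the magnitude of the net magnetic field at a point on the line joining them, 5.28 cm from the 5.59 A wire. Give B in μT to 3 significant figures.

B ≈ 65.4 μT

Each long wire gives B = μ₀I/(2πd). Distances are d₁ = 0.0528 m and d₂ = 0.1672 m.
B₁ = 2.12×10⁻⁵ T, B₂ = 4.43×10⁻⁵ T.
Between antiparallel currents both contributions point the same way, so they add. B = B₁ + B₂ = 2.12×10⁻⁵ + 4.43×10⁻⁵ = 6.54×10⁻⁵ T.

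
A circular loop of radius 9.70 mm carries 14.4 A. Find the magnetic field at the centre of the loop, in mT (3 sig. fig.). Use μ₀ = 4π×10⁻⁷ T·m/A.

B ≈ 0.933 mT

At the centre of a circular loop the Biot–Savart law gives B = μ₀I/(2R).
B = (4π×10⁻⁷ × 14.4) / (2 × 0.0097) = 9.33×10⁻⁴ T.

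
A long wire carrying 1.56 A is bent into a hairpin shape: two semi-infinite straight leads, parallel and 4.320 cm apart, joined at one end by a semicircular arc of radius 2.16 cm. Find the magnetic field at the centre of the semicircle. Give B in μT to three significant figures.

B ≈ 37.1 μT

The semicircular arc contributes B_arc = μ₀I·π/(4πR) = μ₀I/(4R) = 2.27×10⁻⁵ T.
Each semi-infinite lead is at perpendicular distance R = 0.0216 m from the centre, with the perpendicular foot at its near end, so it contributes μ₀I/(4πR); both point the same way, together 1.44×10⁻⁵ T.
Arc and leads all point the same direction: B = 2.27×10⁻⁵ + 1.44×10⁻⁵ = 3.71×10⁻⁵ T.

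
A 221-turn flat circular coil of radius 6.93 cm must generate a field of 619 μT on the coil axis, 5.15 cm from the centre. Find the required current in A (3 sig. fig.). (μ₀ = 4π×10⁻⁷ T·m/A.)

I ≈ 0.597 A

For an N-turn coil, B = Nμ₀IR²/[2(R²+z²)^(3/2)] with R = 0.0693 m, z = 0.0515 m, so I = 2B(R²+z²)^(3/2)/(Nμ₀R²) = 2 × 6.19×10⁻⁴ × 6.44×10⁻⁴ / (221 × 4π×10⁻⁷ × 0.004802) = 0.597 A.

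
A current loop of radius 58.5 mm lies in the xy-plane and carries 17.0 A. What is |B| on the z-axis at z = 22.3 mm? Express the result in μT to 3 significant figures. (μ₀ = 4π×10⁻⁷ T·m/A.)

B ≈ 149 μT

On the axis of a circular loop, B = μ₀IR² / [2(R²+z²)^(3/2)].
R² + z² = (0.0585)² + (0.0223)² = 0.00392 m², and (R²+z²)^(3/2) = 2.45×10⁻⁴ m³.
B = (4π×10⁻⁷ × 17.0 × 0.003422) / (2 × 2.45×10⁻⁴) = 1.49×10⁻⁴ T.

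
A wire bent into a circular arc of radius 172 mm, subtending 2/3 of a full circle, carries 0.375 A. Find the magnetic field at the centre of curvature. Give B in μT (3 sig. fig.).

B ≈ 0.913 μT

The Biot–Savart field of a circular arc at its centre is B = μ₀Iφ/(4πR), with φ = 4.189 rad.
B = (4π×10⁻⁷ × 0.375 × 4.189) / (4π × 0.172) = 9.13×10⁻⁷ T.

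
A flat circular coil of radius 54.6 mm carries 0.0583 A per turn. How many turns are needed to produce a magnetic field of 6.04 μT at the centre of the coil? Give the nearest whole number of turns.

N = 9

For an N-turn coil, B = Nμ₀I/(2R). A single turn gives B₁ = 6.71×10⁻⁷ T with R = 0.0546 m.
N = B/B₁ = 6.04×10⁻⁶ / 6.71×10⁻⁷ = 9.00.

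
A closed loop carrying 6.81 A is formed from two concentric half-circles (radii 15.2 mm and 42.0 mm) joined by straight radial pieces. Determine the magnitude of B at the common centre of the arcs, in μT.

The radial connectors point toward the centre, so dl × r̂ = 0 and they contribute nothing.
Each semicircle gives μ₀I/(4R): inner arc 1.41×10⁻⁴ T, outer arc 5.09×10⁻⁵ T.
The two arcs carry current in opposite angular senses, so their fields oppose: B = |1.41×10⁻⁴ − 5.09×10⁻⁵| = 8.98×10⁻⁵ T.

B ≈ 89.8 μT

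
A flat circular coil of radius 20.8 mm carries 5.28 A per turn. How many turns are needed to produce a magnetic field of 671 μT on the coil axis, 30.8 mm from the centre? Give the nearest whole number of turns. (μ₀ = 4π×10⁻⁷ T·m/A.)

For an N-turn coil, B = Nμ₀IR²/[2(R²+z²)^(3/2)]. A single turn gives B₁ = 2.80×10⁻⁵ T with R = 0.0208 m, z = 0.0308 m.
N = B/B₁ = 6.71×10⁻⁴ / 2.80×10⁻⁵ = 24.00.

N = 24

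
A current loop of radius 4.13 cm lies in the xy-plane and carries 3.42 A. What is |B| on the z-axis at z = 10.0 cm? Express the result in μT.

On the axis of a circular loop, B = μ₀IR² / [2(R²+z²)^(3/2)].
R² + z² = (0.0413)² + (0.1)² = 0.01171 m², and (R²+z²)^(3/2) = 1.27×10⁻³ m³.
B = (4π×10⁻⁷ × 3.42 × 0.001706) / (2 × 1.27×10⁻³) = 2.89×10⁻⁶ T.

B ≈ 2.89 μT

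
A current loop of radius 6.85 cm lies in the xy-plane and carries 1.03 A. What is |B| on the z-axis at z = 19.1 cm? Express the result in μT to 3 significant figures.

B ≈ 0.363 μT

On the axis of a circular loop, B = μ₀IR² / [2(R²+z²)^(3/2)].
R² + z² = (0.0685)² + (0.191)² = 0.04117 m², and (R²+z²)^(3/2) = 8.35×10⁻³ m³.
B = (4π×10⁻⁷ × 1.03 × 0.004692) / (2 × 8.35×10⁻³) = 3.63×10⁻⁷ T.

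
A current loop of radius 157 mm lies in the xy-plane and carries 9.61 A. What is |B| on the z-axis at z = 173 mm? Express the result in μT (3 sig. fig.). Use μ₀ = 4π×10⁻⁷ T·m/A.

On the axis of a circular loop, B = μ₀IR² / [2(R²+z²)^(3/2)].
R² + z² = (0.157)² + (0.173)² = 0.05458 m², and (R²+z²)^(3/2) = 1.28×10⁻² m³.
B = (4π×10⁻⁷ × 9.61 × 0.02465) / (2 × 1.28×10⁻²) = 1.17×10⁻⁵ T.

B ≈ 11.7 μT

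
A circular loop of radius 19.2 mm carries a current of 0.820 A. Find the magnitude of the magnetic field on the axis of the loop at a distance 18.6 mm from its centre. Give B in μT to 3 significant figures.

B ≈ 9.94 μT

On the axis of a circular loop, B = μ₀IR² / [2(R²+z²)^(3/2)].
R² + z² = (0.0192)² + (0.0186)² = 0.0007146 m², and (R²+z²)^(3/2) = 1.91×10⁻⁵ m³.
B = (4π×10⁻⁷ × 0.820 × 0.0003686) / (2 × 1.91×10⁻⁵) = 9.94×10⁻⁶ T.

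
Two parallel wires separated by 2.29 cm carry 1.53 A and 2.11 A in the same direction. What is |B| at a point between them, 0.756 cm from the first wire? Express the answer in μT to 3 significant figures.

Each long wire gives B = μ₀I/(2πd). Distances are d₁ = 0.00756 m and d₂ = 0.01534 m.
B₁ = 4.05×10⁻⁵ T, B₂ = 2.75×10⁻⁵ T.
Between parallel currents the two contributions point in opposite directions, so they subtract. B = |B₁ − B₂| = |4.05×10⁻⁵ − 2.75×10⁻⁵| = 1.30×10⁻⁵ T.

B ≈ 13.0 μT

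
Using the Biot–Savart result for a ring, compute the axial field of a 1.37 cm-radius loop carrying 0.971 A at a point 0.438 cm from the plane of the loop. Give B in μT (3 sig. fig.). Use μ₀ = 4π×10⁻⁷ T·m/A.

On the axis of a circular loop, B = μ₀IR² / [2(R²+z²)^(3/2)].
R² + z² = (0.0137)² + (0.00438)² = 0.0002069 m², and (R²+z²)^(3/2) = 2.98×10⁻⁶ m³.
B = (4π×10⁻⁷ × 0.971 × 0.0001877) / (2 × 2.98×10⁻⁶) = 3.85×10⁻⁵ T.

B ≈ 38.5 μT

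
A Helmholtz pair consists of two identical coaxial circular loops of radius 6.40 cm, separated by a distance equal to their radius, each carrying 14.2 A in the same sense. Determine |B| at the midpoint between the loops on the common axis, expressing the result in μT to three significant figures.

B ≈ 200 μT

Each loop contributes B = μ₀IR²/[2(R²+z²)^(3/2)] on the axis, with z measured from that loop.
Loop 1 (z = 0.032 m): B₁ = 9.98×10⁻⁵ T. Loop 2 (z = 0.032 m): B₂ = 9.98×10⁻⁵ T.
The fields add: B = B₁ + B₂ = 2.00×10⁻⁴ T.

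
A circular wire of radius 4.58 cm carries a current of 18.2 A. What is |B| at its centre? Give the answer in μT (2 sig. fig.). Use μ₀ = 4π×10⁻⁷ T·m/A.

At the centre of a circular loop the Biot–Savart law gives B = μ₀I/(2R).
B = (4π×10⁻⁷ × 18.2) / (2 × 0.0458) = 2.50×10⁻⁴ T.

B ≈ 250 μT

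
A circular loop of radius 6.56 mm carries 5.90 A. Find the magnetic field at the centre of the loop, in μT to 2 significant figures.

B ≈ 570 μT

At the centre of a circular loop the Biot–Savart law gives B = μ₀I/(2R).
B = (4π×10⁻⁷ × 5.90) / (2 × 0.00656) = 5.65×10⁻⁴ T.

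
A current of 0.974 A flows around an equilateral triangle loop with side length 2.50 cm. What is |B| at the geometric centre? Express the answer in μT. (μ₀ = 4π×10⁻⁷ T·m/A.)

Each side is a finite straight segment at perpendicular distance d = a/(2 tan(π/3)) = 0.007217 m from the centre, with end-angles ±π/3.
One side contributes B₁ = (μ₀I/4πd)·2 sin(π/3) = 2.34×10⁻⁵ T.
All 3 sides add in the same direction: B = 3 × 2.34×10⁻⁵ = 7.01×10⁻⁵ T.

B ≈ 70.1 μT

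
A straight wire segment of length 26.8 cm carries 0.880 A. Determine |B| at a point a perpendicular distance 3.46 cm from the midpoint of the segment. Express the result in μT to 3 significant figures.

For a finite straight segment, B = (μ₀I/4πd)(sinθ₁ + sinθ₂), where θ₁, θ₂ are the angles from the perpendicular to each end.
The perpendicular from the point meets the wire at its midpoint, so each end is L/2 = 0.134 m away along the wire.
sinθ₁ = 0.134/√(0.134²+0.0346²) = 0.9682; sinθ₂ = 0.134/√(0.134²+0.0346²) = 0.9682.
B = (4π×10⁻⁷ × 0.880) / (4π × 0.0346) × (0.9682 + 0.9682) = 4.93×10⁻⁶ T.

B ≈ 4.93 μT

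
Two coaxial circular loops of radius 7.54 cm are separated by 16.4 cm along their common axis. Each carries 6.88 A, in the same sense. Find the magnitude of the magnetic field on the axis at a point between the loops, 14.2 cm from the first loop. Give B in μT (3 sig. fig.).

B ≈ 56.6 μT

Each loop contributes B = μ₀IR²/[2(R²+z²)^(3/2)] on the axis, with z measured from that loop.
Loop 1 (z = 0.142 m): B₁ = 5.91×10⁻⁶ T. Loop 2 (z = 0.022 m): B₂ = 5.07×10⁻⁵ T.
The fields add: B = B₁ + B₂ = 5.66×10⁻⁵ T.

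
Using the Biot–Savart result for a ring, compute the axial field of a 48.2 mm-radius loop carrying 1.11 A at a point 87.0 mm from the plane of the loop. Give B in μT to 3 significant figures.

B ≈ 1.65 μT

On the axis of a circular loop, B = μ₀IR² / [2(R²+z²)^(3/2)].
R² + z² = (0.0482)² + (0.087)² = 0.009892 m², and (R²+z²)^(3/2) = 9.84×10⁻⁴ m³.
B = (4π×10⁻⁷ × 1.11 × 0.002323) / (2 × 9.84×10⁻⁴) = 1.65×10⁻⁶ T.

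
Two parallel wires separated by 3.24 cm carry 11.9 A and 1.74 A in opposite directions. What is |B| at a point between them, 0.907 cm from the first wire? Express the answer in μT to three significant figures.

B ≈ 277 μT

Each long wire gives B = μ₀I/(2πd). Distances are d₁ = 0.00907 m and d₂ = 0.02333 m.
B₁ = 2.62×10⁻⁴ T, B₂ = 1.49×10⁻⁵ T.
Between antiparallel currents both contributions point the same way, so they add. B = B₁ + B₂ = 2.62×10⁻⁴ + 1.49×10⁻⁵ = 2.77×10⁻⁴ T.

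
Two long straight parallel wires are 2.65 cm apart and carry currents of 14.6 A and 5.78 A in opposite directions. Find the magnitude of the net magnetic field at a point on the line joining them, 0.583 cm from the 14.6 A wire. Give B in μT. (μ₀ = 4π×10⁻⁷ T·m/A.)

Each long wire gives B = μ₀I/(2πd). Distances are d₁ = 0.00583 m and d₂ = 0.02067 m.
B₁ = 5.01×10⁻⁴ T, B₂ = 5.59×10⁻⁵ T.
Between antiparallel currents both contributions point the same way, so they add. B = B₁ + B₂ = 5.01×10⁻⁴ + 5.59×10⁻⁵ = 5.57×10⁻⁴ T.

B ≈ 557 μT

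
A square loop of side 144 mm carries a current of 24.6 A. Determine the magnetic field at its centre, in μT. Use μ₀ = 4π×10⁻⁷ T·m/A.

B ≈ 193 μT

Each side is a finite straight segment at perpendicular distance d = a/(2 tan(π/4)) = 0.072 m from the centre, with end-angles ±π/4.
One side contributes B₁ = (μ₀I/4πd)·2 sin(π/4) = 4.83×10⁻⁵ T.
All 4 sides add in the same direction: B = 4 × 4.83×10⁻⁵ = 1.93×10⁻⁴ T.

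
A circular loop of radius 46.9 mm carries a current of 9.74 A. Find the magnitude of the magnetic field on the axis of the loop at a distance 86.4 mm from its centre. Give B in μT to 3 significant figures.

On the axis of a circular loop, B = μ₀IR² / [2(R²+z²)^(3/2)].
R² + z² = (0.0469)² + (0.0864)² = 0.009665 m², and (R²+z²)^(3/2) = 9.50×10⁻⁴ m³.
B = (4π×10⁻⁷ × 9.74 × 0.0022) / (2 × 9.50×10⁻⁴) = 1.42×10⁻⁵ T.

B ≈ 14.2 μT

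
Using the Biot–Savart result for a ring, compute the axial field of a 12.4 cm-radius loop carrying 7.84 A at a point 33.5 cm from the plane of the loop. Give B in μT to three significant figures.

On the axis of a circular loop, B = μ₀IR² / [2(R²+z²)^(3/2)].
R² + z² = (0.124)² + (0.335)² = 0.1276 m², and (R²+z²)^(3/2) = 4.56×10⁻² m³.
B = (4π×10⁻⁷ × 7.84 × 0.01538) / (2 × 4.56×10⁻²) = 1.66×10⁻⁶ T.

B ≈ 1.66 μT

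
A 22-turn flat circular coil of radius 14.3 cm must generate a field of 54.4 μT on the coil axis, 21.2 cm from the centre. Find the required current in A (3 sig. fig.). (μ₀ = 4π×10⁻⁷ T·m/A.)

For an N-turn coil, B = Nμ₀IR²/[2(R²+z²)^(3/2)] with R = 0.143 m, z = 0.212 m, so I = 2B(R²+z²)^(3/2)/(Nμ₀R²) = 2 × 5.44×10⁻⁵ × 1.67×10⁻² / (22 × 4π×10⁻⁷ × 0.02045) = 3.22 A.

I ≈ 3.22 A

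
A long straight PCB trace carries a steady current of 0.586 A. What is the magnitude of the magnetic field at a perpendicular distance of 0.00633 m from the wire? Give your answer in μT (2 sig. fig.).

B ≈ 19 μT

For an infinitely long straight wire, B = μ₀I/(2πd).
B = (4π×10⁻⁷ × 0.586) / (2π × 0.00633) = 1.85×10⁻⁵ T.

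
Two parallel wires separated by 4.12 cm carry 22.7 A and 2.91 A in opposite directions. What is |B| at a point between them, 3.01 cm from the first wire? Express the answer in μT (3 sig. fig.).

Each long wire gives B = μ₀I/(2πd). Distances are d₁ = 0.0301 m and d₂ = 0.0111 m.
B₁ = 1.51×10⁻⁴ T, B₂ = 5.24×10⁻⁵ T.
Between antiparallel currents both contributions point the same way, so they add. B = B₁ + B₂ = 1.51×10⁻⁴ + 5.24×10⁻⁵ = 2.03×10⁻⁴ T.

B ≈ 203 μT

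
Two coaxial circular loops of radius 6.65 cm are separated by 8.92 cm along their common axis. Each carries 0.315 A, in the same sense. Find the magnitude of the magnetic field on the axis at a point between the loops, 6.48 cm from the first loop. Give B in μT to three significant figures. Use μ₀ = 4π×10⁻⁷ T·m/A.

B ≈ 3.56 μT

Each loop contributes B = μ₀IR²/[2(R²+z²)^(3/2)] on the axis, with z measured from that loop.
Loop 1 (z = 0.0648 m): B₁ = 1.09×10⁻⁶ T. Loop 2 (z = 0.0244 m): B₂ = 2.46×10⁻⁶ T.
The fields add: B = B₁ + B₂ = 3.56×10⁻⁶ T.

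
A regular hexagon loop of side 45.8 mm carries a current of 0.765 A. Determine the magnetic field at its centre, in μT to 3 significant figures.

Each side is a finite straight segment at perpendicular distance d = a/(2 tan(π/6)) = 0.03966 m from the centre, with end-angles ±π/6.
One side contributes B₁ = (μ₀I/4πd)·2 sin(π/6) = 1.93×10⁻⁶ T.
All 6 sides add in the same direction: B = 6 × 1.93×10⁻⁶ = 1.16×10⁻⁵ T.

B ≈ 11.6 μT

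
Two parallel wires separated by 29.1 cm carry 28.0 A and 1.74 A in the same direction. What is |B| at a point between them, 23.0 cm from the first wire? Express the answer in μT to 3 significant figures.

B ≈ 18.6 μT

Each long wire gives B = μ₀I/(2πd). Distances are d₁ = 0.23 m and d₂ = 0.061 m.
B₁ = 2.43×10⁻⁵ T, B₂ = 5.70×10⁻⁶ T.
Between parallel currents the two contributions point in opposite directions, so they subtract. B = |B₁ − B₂| = |2.43×10⁻⁵ − 5.70×10⁻⁶| = 1.86×10⁻⁵ T.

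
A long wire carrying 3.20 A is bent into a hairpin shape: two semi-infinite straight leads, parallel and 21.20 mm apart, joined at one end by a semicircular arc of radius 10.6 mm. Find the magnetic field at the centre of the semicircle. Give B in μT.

The semicircular arc contributes B_arc = μ₀I·π/(4πR) = μ₀I/(4R) = 9.48×10⁻⁵ T.
Each semi-infinite lead is at perpendicular distance R = 0.0106 m from the centre, with the perpendicular foot at its near end, so it contributes μ₀I/(4πR); both point the same way, together 6.04×10⁻⁵ T.
Arc and leads all point the same direction: B = 9.48×10⁻⁵ + 6.04×10⁻⁵ = 1.55×10⁻⁴ T.

B ≈ 155 μT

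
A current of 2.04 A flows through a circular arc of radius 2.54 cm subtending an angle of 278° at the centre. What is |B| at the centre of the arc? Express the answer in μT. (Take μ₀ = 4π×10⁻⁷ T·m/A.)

The Biot–Savart field of a circular arc at its centre is B = μ₀Iφ/(4πR), with φ = 4.852 rad.
B = (4π×10⁻⁷ × 2.04 × 4.852) / (4π × 0.0254) = 3.90×10⁻⁵ T.

B ≈ 39.0 μT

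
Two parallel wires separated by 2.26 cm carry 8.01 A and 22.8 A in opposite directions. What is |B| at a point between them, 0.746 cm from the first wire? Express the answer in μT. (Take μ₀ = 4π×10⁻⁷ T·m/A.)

B ≈ 516 μT

Each long wire gives B = μ₀I/(2πd). Distances are d₁ = 0.00746 m and d₂ = 0.01514 m.
B₁ = 2.15×10⁻⁴ T, B₂ = 3.01×10⁻⁴ T.
Between antiparallel currents both contributions point the same way, so they add. B = B₁ + B₂ = 2.15×10⁻⁴ + 3.01×10⁻⁴ = 5.16×10⁻⁴ T.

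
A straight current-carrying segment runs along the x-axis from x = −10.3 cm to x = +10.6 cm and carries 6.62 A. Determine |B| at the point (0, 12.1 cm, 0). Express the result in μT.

B ≈ 7.15 μT

For a finite straight segment, B = (μ₀I/4πd)(sinθ₁ + sinθ₂), where θ₁, θ₂ are the angles from the perpendicular to each end.
The perpendicular distance is d = 0.121 m; the end-offsets along the wire are a = 0.103 m and b = 0.106 m.
sinθ₁ = 0.103/√(0.103²+0.121²) = 0.6482; sinθ₂ = 0.106/√(0.106²+0.121²) = 0.6589.
B = (4π×10⁻⁷ × 6.62) / (4π × 0.121) × (0.6482 + 0.6589) = 7.15×10⁻⁶ T.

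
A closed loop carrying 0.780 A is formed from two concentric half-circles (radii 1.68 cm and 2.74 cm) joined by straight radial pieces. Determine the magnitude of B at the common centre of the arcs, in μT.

The radial connectors point toward the centre, so dl × r̂ = 0 and they contribute nothing.
Each semicircle gives μ₀I/(4R): inner arc 1.46×10⁻⁵ T, outer arc 8.94×10⁻⁶ T.
The two arcs carry current in opposite angular senses, so their fields oppose: B = |1.46×10⁻⁵ − 8.94×10⁻⁶| = 5.64×10⁻⁶ T.

B ≈ 5.64 μT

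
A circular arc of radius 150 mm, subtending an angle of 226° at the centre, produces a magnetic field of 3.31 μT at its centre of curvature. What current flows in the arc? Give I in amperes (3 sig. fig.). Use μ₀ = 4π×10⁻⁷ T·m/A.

I ≈ 1.26 A

For a circular arc, B = μ₀Iφ/(4πR) with φ in radians; here φ = 3.944 rad.
So I = 4πRB/(μ₀φ) = 4π × 0.15 × 3.31×10⁻⁶ / (4π×10⁻⁷ × 3.944) = 1.26 A.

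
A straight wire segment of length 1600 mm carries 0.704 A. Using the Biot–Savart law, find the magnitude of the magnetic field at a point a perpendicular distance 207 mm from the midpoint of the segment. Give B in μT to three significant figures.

B ≈ 0.659 μT

For a finite straight segment, B = (μ₀I/4πd)(sinθ₁ + sinθ₂), where θ₁, θ₂ are the angles from the perpendicular to each end.
The perpendicular from the point meets the wire at its midpoint, so each end is L/2 = 0.8 m away along the wire.
sinθ₁ = 0.8/√(0.8²+0.207²) = 0.9681; sinθ₂ = 0.8/√(0.8²+0.207²) = 0.9681.
B = (4π×10⁻⁷ × 0.704) / (4π × 0.207) × (0.9681 + 0.9681) = 6.59×10⁻⁷ T.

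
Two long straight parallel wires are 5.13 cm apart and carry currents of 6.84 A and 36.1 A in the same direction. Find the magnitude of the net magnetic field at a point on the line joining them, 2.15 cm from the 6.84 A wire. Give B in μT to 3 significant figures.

Each long wire gives B = μ₀I/(2πd). Distances are d₁ = 0.0215 m and d₂ = 0.0298 m.
B₁ = 6.36×10⁻⁵ T, B₂ = 2.42×10⁻⁴ T.
Between parallel currents the two contributions point in opposite directions, so they subtract. B = |B₁ − B₂| = |6.36×10⁻⁵ − 2.42×10⁻⁴| = 1.79×10⁻⁴ T.

B ≈ 179 μT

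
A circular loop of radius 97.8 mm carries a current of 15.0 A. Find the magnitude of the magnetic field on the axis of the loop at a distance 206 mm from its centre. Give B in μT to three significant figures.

On the axis of a circular loop, B = μ₀IR² / [2(R²+z²)^(3/2)].
R² + z² = (0.0978)² + (0.206)² = 0.052 m², and (R²+z²)^(3/2) = 1.19×10⁻² m³.
B = (4π×10⁻⁷ × 15.0 × 0.009565) / (2 × 1.19×10⁻²) = 7.60×10⁻⁶ T.

B ≈ 7.60 μT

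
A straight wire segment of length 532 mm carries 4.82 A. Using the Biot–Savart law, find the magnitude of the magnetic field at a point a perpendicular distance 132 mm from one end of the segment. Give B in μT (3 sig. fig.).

For a finite straight segment, B = (μ₀I/4πd)(sinθ₁ + sinθ₂), where θ₁, θ₂ are the angles from the perpendicular to each end.
The perpendicular foot is at one end, so the two end-offsets along the wire are 0 and L = 0.532 m.
sinθ₁ = 0/√(0²+0.132²) = 0.0000; sinθ₂ = 0.532/√(0.532²+0.132²) = 0.9706.
B = (4π×10⁻⁷ × 4.82) / (4π × 0.132) × (0.0000 + 0.9706) = 3.54×10⁻⁶ T.

B ≈ 3.54 μT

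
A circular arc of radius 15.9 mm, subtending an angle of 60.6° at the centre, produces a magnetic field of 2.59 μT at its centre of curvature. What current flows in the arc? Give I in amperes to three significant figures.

I ≈ 0.389 A

For a circular arc, B = μ₀Iφ/(4πR) with φ in radians; here φ = 1.058 rad.
So I = 4πRB/(μ₀φ) = 4π × 0.0159 × 2.59×10⁻⁶ / (4π×10⁻⁷ × 1.058) = 0.389 A.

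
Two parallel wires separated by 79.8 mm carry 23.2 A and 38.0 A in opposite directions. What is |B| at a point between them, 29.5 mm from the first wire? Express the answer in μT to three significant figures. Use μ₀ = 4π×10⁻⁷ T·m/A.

B ≈ 308 μT

Each long wire gives B = μ₀I/(2πd). Distances are d₁ = 0.0295 m and d₂ = 0.0503 m.
B₁ = 1.57×10⁻⁴ T, B₂ = 1.51×10⁻⁴ T.
Between antiparallel currents both contributions point the same way, so they add. B = B₁ + B₂ = 1.57×10⁻⁴ + 1.51×10⁻⁴ = 3.08×10⁻⁴ T.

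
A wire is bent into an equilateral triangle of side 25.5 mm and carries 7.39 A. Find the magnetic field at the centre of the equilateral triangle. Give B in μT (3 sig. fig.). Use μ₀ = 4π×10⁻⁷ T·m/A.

B ≈ 522 μT

Each side is a finite straight segment at perpendicular distance d = a/(2 tan(π/3)) = 0.007361 m from the centre, with end-angles ±π/3.
One side contributes B₁ = (μ₀I/4πd)·2 sin(π/3) = 1.74×10⁻⁴ T.
All 3 sides add in the same direction: B = 3 × 1.74×10⁻⁴ = 5.22×10⁻⁴ T.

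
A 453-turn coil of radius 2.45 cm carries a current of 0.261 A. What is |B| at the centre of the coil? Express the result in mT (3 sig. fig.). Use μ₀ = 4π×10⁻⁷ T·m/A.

B ≈ 3.03 mT

For an N-turn flat coil, B = Nμ₀I/(2R) with R = 0.0245 m.
B = 453 × 6.69×10⁻⁶ T = 3.03×10⁻³ T.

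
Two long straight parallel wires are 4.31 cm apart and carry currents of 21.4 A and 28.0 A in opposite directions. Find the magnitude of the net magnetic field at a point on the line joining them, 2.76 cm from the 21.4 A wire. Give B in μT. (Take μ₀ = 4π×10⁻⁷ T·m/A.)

B ≈ 516 μT

Each long wire gives B = μ₀I/(2πd). Distances are d₁ = 0.0276 m and d₂ = 0.0155 m.
B₁ = 1.55×10⁻⁴ T, B₂ = 3.61×10⁻⁴ T.
Between antiparallel currents both contributions point the same way, so they add. B = B₁ + B₂ = 1.55×10⁻⁴ + 3.61×10⁻⁴ = 5.16×10⁻⁴ T.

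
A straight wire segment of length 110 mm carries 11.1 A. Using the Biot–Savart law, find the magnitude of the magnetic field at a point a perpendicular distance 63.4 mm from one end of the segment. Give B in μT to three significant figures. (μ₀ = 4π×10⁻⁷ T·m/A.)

B ≈ 15.2 μT

For a finite straight segment, B = (μ₀I/4πd)(sinθ₁ + sinθ₂), where θ₁, θ₂ are the angles from the perpendicular to each end.
The perpendicular foot is at one end, so the two end-offsets along the wire are 0 and L = 0.11 m.
sinθ₁ = 0/√(0²+0.0634²) = 0.0000; sinθ₂ = 0.11/√(0.11²+0.0634²) = 0.8664.
B = (4π×10⁻⁷ × 11.1) / (4π × 0.0634) × (0.0000 + 0.8664) = 1.52×10⁻⁵ T.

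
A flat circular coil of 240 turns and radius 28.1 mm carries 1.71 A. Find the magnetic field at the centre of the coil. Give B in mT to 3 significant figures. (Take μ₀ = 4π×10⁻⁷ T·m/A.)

For an N-turn flat coil, B = Nμ₀I/(2R) with R = 0.0281 m.
B = 240 × 3.82×10⁻⁵ T = 9.18×10⁻³ T.

B ≈ 9.18 mT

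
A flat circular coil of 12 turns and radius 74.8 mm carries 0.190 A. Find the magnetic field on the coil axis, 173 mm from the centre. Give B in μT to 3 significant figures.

B ≈ 1.20 μT

For an N-turn flat coil, B = Nμ₀IR²/[2(R²+z²)^(3/2)] with R = 0.0748 m, z = 0.173 m.
B = 12 × 9.98×10⁻⁸ T = 1.20×10⁻⁶ T.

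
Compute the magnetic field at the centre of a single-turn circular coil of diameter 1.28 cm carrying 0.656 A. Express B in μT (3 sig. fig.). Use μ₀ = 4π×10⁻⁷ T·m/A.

At the centre of a circular loop the Biot–Savart law gives B = μ₀I/(2R) (so R = 0.0064 m).
B = (4π×10⁻⁷ × 0.656) / (2 × 0.0064) = 6.44×10⁻⁵ T.

B ≈ 64.4 μT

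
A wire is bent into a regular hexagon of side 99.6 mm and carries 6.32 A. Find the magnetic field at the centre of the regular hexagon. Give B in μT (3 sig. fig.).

Each side is a finite straight segment at perpendicular distance d = a/(2 tan(π/6)) = 0.08626 m from the centre, with end-angles ±π/6.
One side contributes B₁ = (μ₀I/4πd)·2 sin(π/6) = 7.33×10⁻⁶ T.
All 6 sides add in the same direction: B = 6 × 7.33×10⁻⁶ = 4.40×10⁻⁵ T.

B ≈ 44.0 μT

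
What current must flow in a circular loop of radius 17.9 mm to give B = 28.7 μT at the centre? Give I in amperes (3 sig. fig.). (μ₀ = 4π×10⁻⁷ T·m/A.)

At the centre of a circular loop B = μ₀I/(2R), so I = 2RB/μ₀.
With R = 0.0179 m, I = 2 × 0.0179 × 2.87×10⁻⁵ / (4π×10⁻⁷) = 0.818 A.

I ≈ 0.818 A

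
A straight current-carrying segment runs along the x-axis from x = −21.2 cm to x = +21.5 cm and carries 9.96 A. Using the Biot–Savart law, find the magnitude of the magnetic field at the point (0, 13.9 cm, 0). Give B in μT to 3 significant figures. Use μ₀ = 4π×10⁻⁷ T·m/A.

For a finite straight segment, B = (μ₀I/4πd)(sinθ₁ + sinθ₂), where θ₁, θ₂ are the angles from the perpendicular to each end.
The perpendicular distance is d = 0.139 m; the end-offsets along the wire are a = 0.212 m and b = 0.215 m.
sinθ₁ = 0.212/√(0.212²+0.139²) = 0.8363; sinθ₂ = 0.215/√(0.215²+0.139²) = 0.8398.
B = (4π×10⁻⁷ × 9.96) / (4π × 0.139) × (0.8363 + 0.8398) = 1.20×10⁻⁵ T.

B ≈ 12.0 μT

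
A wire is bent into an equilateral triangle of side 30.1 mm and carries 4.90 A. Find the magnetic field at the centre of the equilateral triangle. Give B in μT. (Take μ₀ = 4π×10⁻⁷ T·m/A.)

Each side is a finite straight segment at perpendicular distance d = a/(2 tan(π/3)) = 0.008689 m from the centre, with end-angles ±π/3.
One side contributes B₁ = (μ₀I/4πd)·2 sin(π/3) = 9.77×10⁻⁵ T.
All 3 sides add in the same direction: B = 3 × 9.77×10⁻⁵ = 2.93×10⁻⁴ T.

B ≈ 293 μT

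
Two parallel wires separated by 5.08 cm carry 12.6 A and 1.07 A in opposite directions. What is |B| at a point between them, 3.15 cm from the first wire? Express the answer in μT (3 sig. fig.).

Each long wire gives B = μ₀I/(2πd). Distances are d₁ = 0.0315 m and d₂ = 0.0193 m.
B₁ = 8.00×10⁻⁵ T, B₂ = 1.11×10⁻⁵ T.
Between antiparallel currents both contributions point the same way, so they add. B = B₁ + B₂ = 8.00×10⁻⁵ + 1.11×10⁻⁵ = 9.11×10⁻⁵ T.

B ≈ 91.1 μT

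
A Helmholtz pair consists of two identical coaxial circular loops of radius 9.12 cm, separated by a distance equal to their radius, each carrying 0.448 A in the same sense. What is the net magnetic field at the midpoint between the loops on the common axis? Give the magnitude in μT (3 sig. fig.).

Each loop contributes B = μ₀IR²/[2(R²+z²)^(3/2)] on the axis, with z measured from that loop.
Loop 1 (z = 0.0456 m): B₁ = 2.21×10⁻⁶ T. Loop 2 (z = 0.0456 m): B₂ = 2.21×10⁻⁶ T.
The fields add: B = B₁ + B₂ = 4.42×10⁻⁶ T.

B ≈ 4.42 μT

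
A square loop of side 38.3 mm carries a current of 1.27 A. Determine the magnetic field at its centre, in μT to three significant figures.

B ≈ 37.5 μT

Each side is a finite straight segment at perpendicular distance d = a/(2 tan(π/4)) = 0.01915 m from the centre, with end-angles ±π/4.
One side contributes B₁ = (μ₀I/4πd)·2 sin(π/4) = 9.38×10⁻⁶ T.
All 4 sides add in the same direction: B = 4 × 9.38×10⁻⁶ = 3.75×10⁻⁵ T.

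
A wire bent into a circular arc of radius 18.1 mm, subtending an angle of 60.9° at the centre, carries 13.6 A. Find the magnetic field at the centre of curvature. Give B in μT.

The Biot–Savart field of a circular arc at its centre is B = μ₀Iφ/(4πR), with φ = 1.063 rad.
B = (4π×10⁻⁷ × 13.6 × 1.063) / (4π × 0.0181) = 7.99×10⁻⁵ T.

B ≈ 79.9 μT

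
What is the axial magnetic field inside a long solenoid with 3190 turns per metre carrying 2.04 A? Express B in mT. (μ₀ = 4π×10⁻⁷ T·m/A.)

B ≈ 8.18 mT

Inside a long solenoid, B = μ₀nI with n = 3190 turns/m.
B = 4π×10⁻⁷ × 3190 × 2.04 = 8.18×10⁻³ T.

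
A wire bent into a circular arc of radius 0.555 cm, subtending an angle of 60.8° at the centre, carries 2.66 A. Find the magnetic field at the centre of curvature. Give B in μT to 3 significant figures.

The Biot–Savart field of a circular arc at its centre is B = μ₀Iφ/(4πR), with φ = 1.061 rad.
B = (4π×10⁻⁷ × 2.66 × 1.061) / (4π × 0.00555) = 5.09×10⁻⁵ T.

B ≈ 50.9 μT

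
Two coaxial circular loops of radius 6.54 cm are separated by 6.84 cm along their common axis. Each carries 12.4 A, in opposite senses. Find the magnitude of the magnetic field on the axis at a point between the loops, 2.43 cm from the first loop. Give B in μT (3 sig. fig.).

B ≈ 30.2 μT

Each loop contributes B = μ₀IR²/[2(R²+z²)^(3/2)] on the axis, with z measured from that loop.
Loop 1 (z = 0.0243 m): B₁ = 9.81×10⁻⁵ T. Loop 2 (z = 0.0441 m): B₂ = 6.79×10⁻⁵ T.
The fields oppose: B = |B₁ − B₂| = 3.02×10⁻⁵ T.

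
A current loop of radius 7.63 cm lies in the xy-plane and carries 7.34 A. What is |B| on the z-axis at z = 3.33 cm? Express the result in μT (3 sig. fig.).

B ≈ 46.5 μT

On the axis of a circular loop, B = μ₀IR² / [2(R²+z²)^(3/2)].
R² + z² = (0.0763)² + (0.0333)² = 0.006931 m², and (R²+z²)^(3/2) = 5.77×10⁻⁴ m³.
B = (4π×10⁻⁷ × 7.34 × 0.005822) / (2 × 5.77×10⁻⁴) = 4.65×10⁻⁵ T.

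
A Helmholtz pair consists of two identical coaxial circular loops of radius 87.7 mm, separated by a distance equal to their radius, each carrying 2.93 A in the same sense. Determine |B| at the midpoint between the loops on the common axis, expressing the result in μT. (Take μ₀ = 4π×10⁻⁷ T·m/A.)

Each loop contributes B = μ₀IR²/[2(R²+z²)^(3/2)] on the axis, with z measured from that loop.
Loop 1 (z = 0.04385 m): B₁ = 1.50×10⁻⁵ T. Loop 2 (z = 0.04385 m): B₂ = 1.50×10⁻⁵ T.
The fields add: B = B₁ + B₂ = 3.00×10⁻⁵ T.

B ≈ 30.0 μT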